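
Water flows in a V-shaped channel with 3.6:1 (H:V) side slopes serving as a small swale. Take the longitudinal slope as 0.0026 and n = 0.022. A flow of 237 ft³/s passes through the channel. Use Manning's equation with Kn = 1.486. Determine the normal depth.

y_n = 3.63 ft

Manning's equation rearranged: A R^(2/3) = nQ / (1.486·√S) = 0.022 × 237 / (1.486 × √0.0026) = 68.81.
Try y = 4.29 ft: A R^(2/3) = 107.5 — over.
Try y = 3.13 ft: A R^(2/3) = 46.38 — short.
Try y = 3.63 ft: A R^(2/3) = 68.86 — matches.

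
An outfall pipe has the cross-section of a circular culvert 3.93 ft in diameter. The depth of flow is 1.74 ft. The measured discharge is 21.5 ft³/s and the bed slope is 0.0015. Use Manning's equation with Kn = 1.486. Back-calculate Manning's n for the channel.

For a circular section of diameter D = 3.93 ft at depth y = 1.74 ft, the central angle is θ = 2 arccos(1 − 2y/D) = 2.912 rad. Then A = (D²/8)(θ − sin θ) = 5.183 ft² and P = Dθ/2 = 5.722 ft.
Hydraulic radius R = A/P = 5.183/5.722 = 0.9057 ft.
Rearranging Manning's equation: n = (1.486/Q) A R^(2/3) S^(1/2) = (1.486/21.5) × 5.183 × 0.9057^(2/3) × √0.0015 = 0.013.

n = 0.013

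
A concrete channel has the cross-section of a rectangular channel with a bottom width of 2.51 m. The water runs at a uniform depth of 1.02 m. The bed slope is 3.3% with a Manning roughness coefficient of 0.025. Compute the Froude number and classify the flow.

supercritical

Flow area A = b·y = 2.51 × 1.02 = 2.56 m². Wetted perimeter P = b + 2y = 2.51 + 2×1.02 = 4.55 m.
Hydraulic radius R = A/P = 2.56/4.55 = 0.5627 m.
V = (1/n) R^(2/3) √S = (1/0.025) × 0.5627^(2/3) × √0.033 = 4.953 m/s. Hydraulic depth D_h = A/T = 2.56/2.51 = 1.02 m.
Froude number Fr = V/√(g·D_h) = 4.953/√(9.81×1.02) = 1.57, which is greater than 1, so the flow is supercritical.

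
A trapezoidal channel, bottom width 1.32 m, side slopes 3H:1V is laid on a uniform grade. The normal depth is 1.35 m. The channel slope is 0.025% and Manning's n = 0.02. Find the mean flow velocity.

With bottom width b = 1.32 m and side slope z = 3: A = (b + zy)y = (1.32 + 3×1.35)×1.35 = 7.25 m²; P = b + 2y√(1+z²) = 1.32 + 2×1.35×3.162 = 9.858 m.
Hydraulic radius R = A/P = 7.25/9.858 = 0.7354 m.
From Manning's equation, V = (1/n) R^(2/3) S^(1/2) = (1/0.02) × 0.7354^(2/3) × 0.00025^(1/2) = 0.644 m/s.

V = 0.644 m/s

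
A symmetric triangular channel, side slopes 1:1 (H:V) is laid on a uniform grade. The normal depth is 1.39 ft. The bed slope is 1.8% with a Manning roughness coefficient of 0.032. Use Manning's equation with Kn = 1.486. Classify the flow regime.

For a triangular section with side slope z = 1: A = zy² = 1×1.39² = 1.932 ft²; P = 2y√(1+z²) = 2×1.39×1.414 = 3.932 ft.
Hydraulic radius R = A/P = 1.932/3.932 = 0.4914 ft.
V = (1.486/n) R^(2/3) √S = (1.486/0.032) × 0.4914^(2/3) × √0.018 = 3.88 ft/s. Hydraulic depth D_h = A/T = 1.932/2.78 = 0.695 ft.
Froude number Fr = V/√(g·D_h) = 3.88/√(32.2×0.695) = 0.82, which is less than 1, so the flow is subcritical.

subcritical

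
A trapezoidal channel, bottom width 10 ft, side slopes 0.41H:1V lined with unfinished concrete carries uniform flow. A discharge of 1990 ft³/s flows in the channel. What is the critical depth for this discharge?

y_c = 9.36 ft

At critical depth, Q² T / (g A³) = 1, i.e. A³/T = Q²/g = 1990²/32.2 = 123000.
Trying y = 11.4 ft: A³/T = 241900 — over.
Trying y = 9.36 ft: A³/T = 122900 — ≈ 123000.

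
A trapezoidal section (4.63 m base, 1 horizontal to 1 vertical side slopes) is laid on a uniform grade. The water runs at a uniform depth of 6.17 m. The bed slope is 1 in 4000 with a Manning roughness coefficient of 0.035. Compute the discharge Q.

With bottom width b = 4.63 m and side slope z = 1: A = (b + zy)y = (4.63 + 1×6.17)×6.17 = 66.64 m²; P = b + 2y√(1+z²) = 4.63 + 2×6.17×1.414 = 22.08 m.
Hydraulic radius R = A/P = 66.64/22.08 = 3.018 m.
Manning's equation: Q = (1/n) A R^(2/3) S^(1/2) = (1/0.035) × 66.64 × 3.018^(2/3) × 0.00025^(1/2) = 62.9 m³/s.

Q = 62.9 m³/s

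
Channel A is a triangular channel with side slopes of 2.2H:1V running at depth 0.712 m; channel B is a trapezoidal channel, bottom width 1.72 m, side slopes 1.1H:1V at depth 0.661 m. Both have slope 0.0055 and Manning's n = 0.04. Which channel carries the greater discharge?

Channel A: For a triangular section with side slope z = 2.2: A = zy² = 2.2×0.712² = 1.115 m²; P = 2y√(1+z²) = 2×0.712×2.417 = 3.441 m. Hydraulic radius R = A/P = 1.115/3.441 = 0.3241 m. Q_A = (1/0.04)·1.115·0.3241^(2/3)·√0.0055 = 0.9756 m³/s.
Channel B: With bottom width b = 1.72 m and side slope z = 1.1: A = (b + zy)y = (1.72 + 1.1×0.661)×0.661 = 1.618 m²; P = b + 2y√(1+z²) = 1.72 + 2×0.661×1.487 = 3.685 m. Hydraulic radius R = A/P = 1.618/3.685 = 0.4389 m. Q_B = (1/0.04)·1.618·0.4389^(2/3)·√0.0055 = 1.732 m³/s.
Q_A = 0.9756 m³/s vs Q_B = 1.732 m³/s, so channel B carries more.

channel B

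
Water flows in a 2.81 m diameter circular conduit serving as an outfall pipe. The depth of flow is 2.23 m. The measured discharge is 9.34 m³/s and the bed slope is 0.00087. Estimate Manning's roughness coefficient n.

For a circular section of diameter D = 2.81 m at depth y = 2.23 m, the central angle is θ = 2 arccos(1 − 2y/D) = 4.397 rad. Then A = (D²/8)(θ − sin θ) = 5.278 m² and P = Dθ/2 = 6.177 m.
Hydraulic radius R = A/P = 5.278/6.177 = 0.8544 m.
Rearranging Manning's equation: n = (1/Q) A R^(2/3) S^(1/2) = (1/9.34) × 5.278 × 0.8544^(2/3) × √0.00087 = 0.015.

n = 0.015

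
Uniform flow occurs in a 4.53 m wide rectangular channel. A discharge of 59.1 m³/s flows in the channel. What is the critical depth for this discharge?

y_c = 2.59 m

For a rectangular channel, critical depth y_c = (q²/g)^(1/3) where q = Q/b = 59.1/4.53 = 13.05 m²/s.
So y_c = (13.05²/9.81)^(1/3) = 2.59 m.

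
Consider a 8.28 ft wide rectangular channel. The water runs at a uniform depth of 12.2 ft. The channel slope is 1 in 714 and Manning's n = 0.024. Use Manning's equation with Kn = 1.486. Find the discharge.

Q = 497 ft³/s

Flow area A = b·y = 8.28 × 12.2 = 101 ft². Wetted perimeter P = b + 2y = 8.28 + 2×12.2 = 32.68 ft.
Hydraulic radius R = A/P = 101/32.68 = 3.091 ft.
Manning's equation: Q = (1.486/n) A R^(2/3) S^(1/2) = (1.486/0.024) × 101 × 3.091^(2/3) × 0.001401^(1/2) = 497 ft³/s.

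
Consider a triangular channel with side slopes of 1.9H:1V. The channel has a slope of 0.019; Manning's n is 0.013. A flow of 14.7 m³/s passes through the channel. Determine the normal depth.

Manning's equation rearranged: A R^(2/3) = nQ / (1·√S) = 0.013 × 14.7 / (√0.019) = 1.386.
At y = 1.28 m: A R^(2/3) = 2.131 — over.
At y = 0.844 m: A R^(2/3) = 0.7019 — short.
At y = 1.09 m: A R^(2/3) = 1.388 — matches.

y_n = 1.09 m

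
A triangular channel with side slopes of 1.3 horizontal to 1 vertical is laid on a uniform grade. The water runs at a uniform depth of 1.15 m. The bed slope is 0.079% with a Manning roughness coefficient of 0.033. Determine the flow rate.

For a triangular section with side slope z = 1.3: A = zy² = 1.3×1.15² = 1.719 m²; P = 2y√(1+z²) = 2×1.15×1.64 = 3.772 m.
Hydraulic radius R = A/P = 1.719/3.772 = 0.4558 m.
Manning's equation: Q = (1/n) A R^(2/3) S^(1/2) = (1/0.033) × 1.719 × 0.4558^(2/3) × 0.00079^(1/2) = 0.867 m³/s.

Q = 0.867 m³/s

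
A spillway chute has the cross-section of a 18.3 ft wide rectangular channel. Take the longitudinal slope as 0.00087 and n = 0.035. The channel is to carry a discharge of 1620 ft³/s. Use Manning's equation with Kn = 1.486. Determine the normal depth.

y_n = 20.6 ft

Manning's equation rearranged: A R^(2/3) = nQ / (1.486·√S) = 0.035 × 1620 / (1.486 × √0.00087) = 1294.
Trying y = 25 ft: A R^(2/3) = 1626 — too large.
Trying y = 14.9 ft: A R^(2/3) = 866.9 — too small.
Trying y = 20.6 ft: A R^(2/3) = 1291 — ≈ 1294.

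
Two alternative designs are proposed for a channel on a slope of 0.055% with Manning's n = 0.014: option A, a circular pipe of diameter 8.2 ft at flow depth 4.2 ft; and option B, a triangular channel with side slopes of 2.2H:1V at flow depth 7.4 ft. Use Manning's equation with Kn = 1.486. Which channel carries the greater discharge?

Channel A: For a circular section of diameter D = 8.2 ft at depth y = 4.2 ft, the central angle is θ = 2 arccos(1 − 2y/D) = 3.19 rad. Then A = (D²/8)(θ − sin θ) = 27.23 ft² and P = Dθ/2 = 13.08 ft. Hydraulic radius R = A/P = 27.23/13.08 = 2.081 ft. Q_A = (1.486/0.014)·27.23·2.081^(2/3)·√0.00055 = 110.5 ft³/s.
Channel B: For a triangular section with side slope z = 2.2: A = zy² = 2.2×7.4² = 120.5 ft²; P = 2y√(1+z²) = 2×7.4×2.417 = 35.77 ft. Hydraulic radius R = A/P = 120.5/35.77 = 3.368 ft. Q_B = (1.486/0.014)·120.5·3.368^(2/3)·√0.00055 = 673.9 ft³/s.
Q_A = 110.5 ft³/s vs Q_B = 673.9 ft³/s, so channel B carries more.

channel B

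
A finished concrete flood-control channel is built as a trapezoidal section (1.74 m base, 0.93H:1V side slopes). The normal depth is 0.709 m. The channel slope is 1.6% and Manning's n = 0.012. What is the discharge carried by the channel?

Q = 10.7 m³/s

With bottom width b = 1.74 m and side slope z = 0.93: A = (b + zy)y = (1.74 + 0.93×0.709)×0.709 = 1.701 m²; P = b + 2y√(1+z²) = 1.74 + 2×0.709×1.366 = 3.676 m.
Hydraulic radius R = A/P = 1.701/3.676 = 0.4627 m.
Manning's equation: Q = (1/n) A R^(2/3) S^(1/2) = (1/0.012) × 1.701 × 0.4627^(2/3) × 0.016^(1/2) = 10.7 m³/s.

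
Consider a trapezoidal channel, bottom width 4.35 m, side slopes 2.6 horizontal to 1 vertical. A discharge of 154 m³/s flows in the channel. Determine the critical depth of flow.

At critical depth, Q² T / (g A³) = 1, i.e. A³/T = Q²/g = 154²/9.81 = 2418.
At y = 2.47 m: A³/T = 1095 — too small.
At y = 3 m: A³/T = 2427 — ≈ 2418.

y_c = 3 m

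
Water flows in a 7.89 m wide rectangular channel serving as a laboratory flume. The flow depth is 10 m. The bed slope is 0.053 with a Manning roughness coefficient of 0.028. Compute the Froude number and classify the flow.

Flow area A = b·y = 7.89 × 10 = 78.9 m². Wetted perimeter P = b + 2y = 7.89 + 2×10 = 27.89 m.
Hydraulic radius R = A/P = 78.9/27.89 = 2.829 m.
V = (1/n) R^(2/3) √S = (1/0.028) × 2.829^(2/3) × √0.053 = 16.45 m/s. Hydraulic depth D_h = A/T = 78.9/7.89 = 10 m.
Froude number Fr = V/√(g·D_h) = 16.45/√(9.81×10) = 1.66, which is greater than 1, so the flow is supercritical.

supercritical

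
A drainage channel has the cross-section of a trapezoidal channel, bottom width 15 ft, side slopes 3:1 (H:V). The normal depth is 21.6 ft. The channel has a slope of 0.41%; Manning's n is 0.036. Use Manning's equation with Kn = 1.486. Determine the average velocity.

With bottom width b = 15 ft and side slope z = 3: A = (b + zy)y = (15 + 3×21.6)×21.6 = 1724 ft²; P = b + 2y√(1+z²) = 15 + 2×21.6×3.162 = 151.6 ft.
Hydraulic radius R = A/P = 1724/151.6 = 11.37 ft.
From Manning's equation, V = (1.486/n) R^(2/3) S^(1/2) = (1.486/0.036) × 11.37^(2/3) × 0.0041^(1/2) = 13.4 ft/s.

V = 13.4 ft/s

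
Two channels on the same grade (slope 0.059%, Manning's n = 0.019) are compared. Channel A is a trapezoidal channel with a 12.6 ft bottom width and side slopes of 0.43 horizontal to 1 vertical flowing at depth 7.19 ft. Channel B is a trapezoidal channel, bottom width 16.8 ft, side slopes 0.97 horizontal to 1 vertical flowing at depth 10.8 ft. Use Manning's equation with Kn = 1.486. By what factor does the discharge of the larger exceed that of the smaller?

Channel A: With bottom width b = 12.6 ft and side slope z = 0.43: A = (b + zy)y = (12.6 + 0.43×7.19)×7.19 = 112.8 ft²; P = b + 2y√(1+z²) = 12.6 + 2×7.19×1.089 = 28.25 ft. Hydraulic radius R = A/P = 112.8/28.25 = 3.993 ft. Q_A = (1.486/0.019)·112.8·3.993^(2/3)·√0.00059 = 539.5 ft³/s.
Channel B: With bottom width b = 16.8 ft and side slope z = 0.97: A = (b + zy)y = (16.8 + 0.97×10.8)×10.8 = 294.6 ft²; P = b + 2y√(1+z²) = 16.8 + 2×10.8×1.393 = 46.89 ft. Hydraulic radius R = A/P = 294.6/46.89 = 6.282 ft. Q_B = (1.486/0.019)·294.6·6.282^(2/3)·√0.00059 = 1905 ft³/s.
The larger discharge is 1905 ft³/s and the smaller is 539.5 ft³/s; the ratio is 3.53.

3.53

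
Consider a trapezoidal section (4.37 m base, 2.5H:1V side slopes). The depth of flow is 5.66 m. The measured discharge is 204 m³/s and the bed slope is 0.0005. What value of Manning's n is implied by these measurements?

n = 0.0239

With bottom width b = 4.37 m and side slope z = 2.5: A = (b + zy)y = (4.37 + 2.5×5.66)×5.66 = 104.8 m²; P = b + 2y√(1+z²) = 4.37 + 2×5.66×2.693 = 34.85 m.
Hydraulic radius R = A/P = 104.8/34.85 = 3.008 m.
Rearranging Manning's equation: n = (1/Q) A R^(2/3) S^(1/2) = (1/204) × 104.8 × 3.008^(2/3) × √0.0005 = 0.0239.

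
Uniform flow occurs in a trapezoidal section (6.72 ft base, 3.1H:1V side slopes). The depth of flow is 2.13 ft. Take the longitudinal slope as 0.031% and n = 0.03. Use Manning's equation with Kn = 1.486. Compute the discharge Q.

Q = 30.6 ft³/s

With bottom width b = 6.72 ft and side slope z = 3.1: A = (b + zy)y = (6.72 + 3.1×2.13)×2.13 = 28.38 ft²; P = b + 2y√(1+z²) = 6.72 + 2×2.13×3.257 = 20.6 ft.
Hydraulic radius R = A/P = 28.38/20.6 = 1.378 ft.
Manning's equation: Q = (1.486/n) A R^(2/3) S^(1/2) = (1.486/0.03) × 28.38 × 1.378^(2/3) × 0.00031^(1/2) = 30.6 ft³/s.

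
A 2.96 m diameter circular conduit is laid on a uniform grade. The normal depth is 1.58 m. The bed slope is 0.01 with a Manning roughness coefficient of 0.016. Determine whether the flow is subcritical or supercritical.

For a circular section of diameter D = 2.96 m at depth y = 1.58 m, the central angle is θ = 2 arccos(1 − 2y/D) = 3.277 rad. Then A = (D²/8)(θ − sin θ) = 3.736 m² and P = Dθ/2 = 4.85 m.
Hydraulic radius R = A/P = 3.736/4.85 = 0.7704 m.
V = (1/n) R^(2/3) √S = (1/0.016) × 0.7704^(2/3) × √0.01 = 5.253 m/s. Hydraulic depth D_h = A/T = 3.736/2.953 = 1.265 m.
Froude number Fr = V/√(g·D_h) = 5.253/√(9.81×1.265) = 1.49, which is greater than 1, so the flow is supercritical.

supercritical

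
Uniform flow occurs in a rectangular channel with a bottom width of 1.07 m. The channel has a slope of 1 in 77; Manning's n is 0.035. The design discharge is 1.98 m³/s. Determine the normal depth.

Manning's equation rearranged: A R^(2/3) = nQ / (1·√S) = 0.035 × 1.98 / (√0.01299) = 0.6081.
Trying y = 0.921 m: A R^(2/3) = 0.4786 — short.
Trying y = 1.32 m: A R^(2/3) = 0.7419 — over.
Trying y = 1.12 m: A R^(2/3) = 0.6088 — matches.

y_n = 1.12 m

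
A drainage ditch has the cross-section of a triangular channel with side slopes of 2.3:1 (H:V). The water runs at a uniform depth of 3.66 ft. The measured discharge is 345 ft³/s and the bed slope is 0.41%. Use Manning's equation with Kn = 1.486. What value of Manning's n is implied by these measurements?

For a triangular section with side slope z = 2.3: A = zy² = 2.3×3.66² = 30.81 ft²; P = 2y√(1+z²) = 2×3.66×2.508 = 18.36 ft.
Hydraulic radius R = A/P = 30.81/18.36 = 1.678 ft.
Rearranging Manning's equation: n = (1.486/Q) A R^(2/3) S^(1/2) = (1.486/345) × 30.81 × 1.678^(2/3) × √0.0041 = 0.012.

n = 0.012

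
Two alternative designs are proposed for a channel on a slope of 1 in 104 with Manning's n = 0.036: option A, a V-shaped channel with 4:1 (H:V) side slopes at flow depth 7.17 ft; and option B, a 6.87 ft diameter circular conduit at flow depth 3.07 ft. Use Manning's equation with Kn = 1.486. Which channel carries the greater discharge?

Channel A: For a triangular section with side slope z = 4: A = zy² = 4×7.17² = 205.6 ft²; P = 2y√(1+z²) = 2×7.17×4.123 = 59.13 ft. Hydraulic radius R = A/P = 205.6/59.13 = 3.478 ft. Q_A = (1.486/0.036)·205.6·3.478^(2/3)·√0.009615 = 1911 ft³/s.
Channel B: For a circular section of diameter D = 6.87 ft at depth y = 3.07 ft, the central angle is θ = 2 arccos(1 − 2y/D) = 2.929 rad. Then A = (D²/8)(θ − sin θ) = 16.03 ft² and P = Dθ/2 = 10.06 ft. Hydraulic radius R = A/P = 16.03/10.06 = 1.594 ft. Q_B = (1.486/0.036)·16.03·1.594^(2/3)·√0.009615 = 88.53 ft³/s.
Q_A = 1911 ft³/s vs Q_B = 88.53 ft³/s, so channel A carries more.

channel A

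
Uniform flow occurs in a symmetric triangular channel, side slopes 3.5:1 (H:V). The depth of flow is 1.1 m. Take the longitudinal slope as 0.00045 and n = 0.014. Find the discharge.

For a triangular section with side slope z = 3.5: A = zy² = 3.5×1.1² = 4.235 m²; P = 2y√(1+z²) = 2×1.1×3.64 = 8.008 m.
Hydraulic radius R = A/P = 4.235/8.008 = 0.5288 m.
Manning's equation: Q = (1/n) A R^(2/3) S^(1/2) = (1/0.014) × 4.235 × 0.5288^(2/3) × 0.00045^(1/2) = 4.2 m³/s.

Q = 4.2 m³/s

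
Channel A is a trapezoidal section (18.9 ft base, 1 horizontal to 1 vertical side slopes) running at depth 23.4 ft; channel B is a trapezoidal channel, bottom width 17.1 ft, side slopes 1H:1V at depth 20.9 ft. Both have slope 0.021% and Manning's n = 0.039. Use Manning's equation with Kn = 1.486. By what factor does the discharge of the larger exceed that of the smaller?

1.34

Channel A: With bottom width b = 18.9 ft and side slope z = 1: A = (b + zy)y = (18.9 + 1×23.4)×23.4 = 989.8 ft²; P = b + 2y√(1+z²) = 18.9 + 2×23.4×1.414 = 85.09 ft. Hydraulic radius R = A/P = 989.8/85.09 = 11.63 ft. Q_A = (1.486/0.039)·989.8·11.63^(2/3)·√0.00021 = 2806 ft³/s.
Channel B: With bottom width b = 17.1 ft and side slope z = 1: A = (b + zy)y = (17.1 + 1×20.9)×20.9 = 794.2 ft²; P = b + 2y√(1+z²) = 17.1 + 2×20.9×1.414 = 76.21 ft. Hydraulic radius R = A/P = 794.2/76.21 = 10.42 ft. Q_B = (1.486/0.039)·794.2·10.42^(2/3)·√0.00021 = 2092 ft³/s.
The larger discharge is 2806 ft³/s and the smaller is 2092 ft³/s; the ratio is 1.34.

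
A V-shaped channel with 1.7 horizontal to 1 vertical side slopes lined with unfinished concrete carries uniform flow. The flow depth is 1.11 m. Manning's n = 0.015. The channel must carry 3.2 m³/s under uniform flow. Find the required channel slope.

S = 0.0014

For a triangular section with side slope z = 1.7: A = zy² = 1.7×1.11² = 2.095 m²; P = 2y√(1+z²) = 2×1.11×1.972 = 4.379 m.
Hydraulic radius R = A/P = 2.095/4.379 = 0.4784 m.
From Manning's equation, S = [nQ / (1 A R^(2/3))]² = [0.015 × 3.2 / (1 × 2.095 × 0.4784^(2/3))]² = 0.0014.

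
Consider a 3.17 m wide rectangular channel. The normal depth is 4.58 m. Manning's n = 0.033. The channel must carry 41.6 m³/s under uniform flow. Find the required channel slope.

S = 0.00719

Flow area A = b·y = 3.17 × 4.58 = 14.52 m². Wetted perimeter P = b + 2y = 3.17 + 2×4.58 = 12.33 m.
Hydraulic radius R = A/P = 14.52/12.33 = 1.178 m.
From Manning's equation, S = [nQ / (1 A R^(2/3))]² = [0.033 × 41.6 / (1 × 14.52 × 1.178^(2/3))]² = 0.00719.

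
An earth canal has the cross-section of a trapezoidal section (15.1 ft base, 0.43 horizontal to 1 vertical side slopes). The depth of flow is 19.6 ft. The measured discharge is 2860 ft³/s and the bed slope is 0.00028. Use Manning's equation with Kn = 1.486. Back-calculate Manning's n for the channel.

With bottom width b = 15.1 ft and side slope z = 0.43: A = (b + zy)y = (15.1 + 0.43×19.6)×19.6 = 461.1 ft²; P = b + 2y√(1+z²) = 15.1 + 2×19.6×1.089 = 57.77 ft.
Hydraulic radius R = A/P = 461.1/57.77 = 7.982 ft.
Rearranging Manning's equation: n = (1.486/Q) A R^(2/3) S^(1/2) = (1.486/2860) × 461.1 × 7.982^(2/3) × √0.00028 = 0.016.

n = 0.016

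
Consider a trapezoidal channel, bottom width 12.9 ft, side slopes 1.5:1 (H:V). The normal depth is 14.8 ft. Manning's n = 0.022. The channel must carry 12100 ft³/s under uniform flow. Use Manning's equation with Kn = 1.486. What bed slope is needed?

With bottom width b = 12.9 ft and side slope z = 1.5: A = (b + zy)y = (12.9 + 1.5×14.8)×14.8 = 519.5 ft²; P = b + 2y√(1+z²) = 12.9 + 2×14.8×1.803 = 66.26 ft.
Hydraulic radius R = A/P = 519.5/66.26 = 7.84 ft.
From Manning's equation, S = [nQ / (1.486 A R^(2/3))]² = [0.022 × 12100 / (1.486 × 519.5 × 7.84^(2/3))]² = 0.00764.

S = 0.00764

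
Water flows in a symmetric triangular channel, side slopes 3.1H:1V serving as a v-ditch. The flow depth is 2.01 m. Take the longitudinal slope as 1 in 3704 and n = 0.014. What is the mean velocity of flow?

V = 1.14 m/s

For a triangular section with side slope z = 3.1: A = zy² = 3.1×2.01² = 12.52 m²; P = 2y√(1+z²) = 2×2.01×3.257 = 13.09 m.
Hydraulic radius R = A/P = 12.52/13.09 = 0.9565 m.
From Manning's equation, V = (1/n) R^(2/3) S^(1/2) = (1/0.014) × 0.9565^(2/3) × 0.00027^(1/2) = 1.14 m/s.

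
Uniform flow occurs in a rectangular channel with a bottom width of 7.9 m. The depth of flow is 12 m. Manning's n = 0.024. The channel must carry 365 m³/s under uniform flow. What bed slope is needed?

Flow area A = b·y = 7.9 × 12 = 94.8 m². Wetted perimeter P = b + 2y = 7.9 + 2×12 = 31.9 m.
Hydraulic radius R = A/P = 94.8/31.9 = 2.972 m.
From Manning's equation, S = [nQ / (1 A R^(2/3))]² = [0.024 × 365 / (1 × 94.8 × 2.972^(2/3))]² = 0.002.

S = 0.002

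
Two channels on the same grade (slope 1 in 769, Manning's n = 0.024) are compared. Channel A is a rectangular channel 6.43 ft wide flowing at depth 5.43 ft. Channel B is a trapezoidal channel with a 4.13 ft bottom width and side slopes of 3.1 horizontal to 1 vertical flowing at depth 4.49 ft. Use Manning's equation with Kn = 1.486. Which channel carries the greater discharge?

channel B

Channel A: Flow area A = b·y = 6.43 × 5.43 = 34.91 ft². Wetted perimeter P = b + 2y = 6.43 + 2×5.43 = 17.29 ft. Hydraulic radius R = A/P = 34.91/17.29 = 2.019 ft. Q_A = (1.486/0.024)·34.91·2.019^(2/3)·√0.0013 = 124.5 ft³/s.
Channel B: With bottom width b = 4.13 ft and side slope z = 3.1: A = (b + zy)y = (4.13 + 3.1×4.49)×4.49 = 81.04 ft²; P = b + 2y√(1+z²) = 4.13 + 2×4.49×3.257 = 33.38 ft. Hydraulic radius R = A/P = 81.04/33.38 = 2.428 ft. Q_B = (1.486/0.024)·81.04·2.428^(2/3)·√0.0013 = 326.8 ft³/s.
Q_A = 124.5 ft³/s vs Q_B = 326.8 ft³/s, so channel B carries more.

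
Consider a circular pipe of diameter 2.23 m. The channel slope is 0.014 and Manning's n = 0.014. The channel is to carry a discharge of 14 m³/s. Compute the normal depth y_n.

y_n = 1.28 m

Manning's equation rearranged: A R^(2/3) = nQ / (1·√S) = 0.014 × 14 / (√0.014) = 1.657.
At y = 1.51 m: A R^(2/3) = 2.119 — high.
At y = 1.01 m: A R^(2/3) = 1.115 — low.
At y = 1.28 m: A R^(2/3) = 1.659 — matches.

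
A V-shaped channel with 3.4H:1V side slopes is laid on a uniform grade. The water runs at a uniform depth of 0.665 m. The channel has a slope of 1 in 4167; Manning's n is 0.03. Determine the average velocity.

V = 0.241 m/s

For a triangular section with side slope z = 3.4: A = zy² = 3.4×0.665² = 1.504 m²; P = 2y√(1+z²) = 2×0.665×3.544 = 4.714 m.
Hydraulic radius R = A/P = 1.504/4.714 = 0.319 m.
From Manning's equation, V = (1/n) R^(2/3) S^(1/2) = (1/0.03) × 0.319^(2/3) × 0.00024^(1/2) = 0.241 m/s.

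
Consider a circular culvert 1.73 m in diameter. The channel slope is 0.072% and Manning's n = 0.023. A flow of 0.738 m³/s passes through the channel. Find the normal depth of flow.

y_n = 0.835 m

Manning's equation rearranged: A R^(2/3) = nQ / (1·√S) = 0.023 × 0.738 / (√0.00072) = 0.6326.
At y = 0.618 m: A R^(2/3) = 0.3673 — short.
At y = 1.03 m: A R^(2/3) = 0.8925 — over.
At y = 0.835 m: A R^(2/3) = 0.6328 — close enough.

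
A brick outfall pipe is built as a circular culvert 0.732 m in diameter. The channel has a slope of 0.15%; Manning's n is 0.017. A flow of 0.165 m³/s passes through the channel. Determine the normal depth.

y_n = 0.381 m

Manning's equation rearranged: A R^(2/3) = nQ / (1·√S) = 0.017 × 0.165 / (√0.0015) = 0.07242.
Trying y = 0.263 m: A R^(2/3) = 0.03747 — too small.
Trying y = 0.478 m: A R^(2/3) = 0.1033 — too large.
Trying y = 0.381 m: A R^(2/3) = 0.07257 — ≈ 0.07242.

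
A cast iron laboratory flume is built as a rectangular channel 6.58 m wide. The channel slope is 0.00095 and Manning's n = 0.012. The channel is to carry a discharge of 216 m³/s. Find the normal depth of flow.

Manning's equation rearranged: A R^(2/3) = nQ / (1·√S) = 0.012 × 216 / (√0.00095) = 84.1.
Trying y = 8.48 m: A R^(2/3) = 99.2 — too large.
Trying y = 6.1 m: A R^(2/3) = 66.6 — too small.
Trying y = 7.39 m: A R^(2/3) = 84.15 — ≈ 84.1.

y_n = 7.39 m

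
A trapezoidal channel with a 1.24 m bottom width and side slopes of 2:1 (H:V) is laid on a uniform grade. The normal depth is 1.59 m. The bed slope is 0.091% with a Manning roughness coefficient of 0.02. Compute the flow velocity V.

With bottom width b = 1.24 m and side slope z = 2: A = (b + zy)y = (1.24 + 2×1.59)×1.59 = 7.028 m²; P = b + 2y√(1+z²) = 1.24 + 2×1.59×2.236 = 8.351 m.
Hydraulic radius R = A/P = 7.028/8.351 = 0.8416 m.
From Manning's equation, V = (1/n) R^(2/3) S^(1/2) = (1/0.02) × 0.8416^(2/3) × 0.00091^(1/2) = 1.34 m/s.

V = 1.34 m/s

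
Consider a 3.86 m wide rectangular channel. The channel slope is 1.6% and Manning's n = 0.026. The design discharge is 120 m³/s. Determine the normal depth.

Manning's equation rearranged: A R^(2/3) = nQ / (1·√S) = 0.026 × 120 / (√0.016) = 24.67.
Try y = 5.81 m: A R^(2/3) = 28.71 — over.
Try y = 4.48 m: A R^(2/3) = 21.11 — short.
Try y = 5.1 m: A R^(2/3) = 24.64 — matches.

y_n = 5.1 m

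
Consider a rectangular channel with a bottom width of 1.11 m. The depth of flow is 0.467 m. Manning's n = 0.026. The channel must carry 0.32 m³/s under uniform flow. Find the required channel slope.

S = 0.0016

Flow area A = b·y = 1.11 × 0.467 = 0.5184 m². Wetted perimeter P = b + 2y = 1.11 + 2×0.467 = 2.044 m.
Hydraulic radius R = A/P = 0.5184/2.044 = 0.2536 m.
From Manning's equation, S = [nQ / (1 A R^(2/3))]² = [0.026 × 0.32 / (1 × 0.5184 × 0.2536^(2/3))]² = 0.0016.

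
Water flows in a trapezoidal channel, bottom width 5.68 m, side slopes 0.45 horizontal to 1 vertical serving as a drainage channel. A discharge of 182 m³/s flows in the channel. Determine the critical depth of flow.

y_c = 4.19 m

At critical depth, Q² T / (g A³) = 1, i.e. A³/T = Q²/g = 182²/9.81 = 3377.
Try y = 3.37 m: A³/T = 1637 — too small.
Try y = 5.11 m: A³/T = 6595 — too large.
Try y = 4.19 m: A³/T = 3370 — close enough.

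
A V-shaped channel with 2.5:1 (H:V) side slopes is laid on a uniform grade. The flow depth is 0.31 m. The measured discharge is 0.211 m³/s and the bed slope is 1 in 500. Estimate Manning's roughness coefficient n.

For a triangular section with side slope z = 2.5: A = zy² = 2.5×0.31² = 0.2402 m²; P = 2y√(1+z²) = 2×0.31×2.693 = 1.669 m.
Hydraulic radius R = A/P = 0.2402/1.669 = 0.1439 m.
Rearranging Manning's equation: n = (1/Q) A R^(2/3) S^(1/2) = (1/0.211) × 0.2402 × 0.1439^(2/3) × √0.002 = 0.014.

n = 0.014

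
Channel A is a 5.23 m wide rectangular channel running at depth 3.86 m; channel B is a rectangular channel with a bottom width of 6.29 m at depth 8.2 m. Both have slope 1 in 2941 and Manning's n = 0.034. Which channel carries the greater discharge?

channel B

Channel A: Flow area A = b·y = 5.23 × 3.86 = 20.19 m². Wetted perimeter P = b + 2y = 5.23 + 2×3.86 = 12.95 m. Hydraulic radius R = A/P = 20.19/12.95 = 1.559 m. Q_A = (1/0.034)·20.19·1.559^(2/3)·√0.00034 = 14.72 m³/s.
Channel B: Flow area A = b·y = 6.29 × 8.2 = 51.58 m². Wetted perimeter P = b + 2y = 6.29 + 2×8.2 = 22.69 m. Hydraulic radius R = A/P = 51.58/22.69 = 2.273 m. Q_B = (1/0.034)·51.58·2.273^(2/3)·√0.00034 = 48.36 m³/s.
Q_A = 14.72 m³/s vs Q_B = 48.36 m³/s, so channel B carries more.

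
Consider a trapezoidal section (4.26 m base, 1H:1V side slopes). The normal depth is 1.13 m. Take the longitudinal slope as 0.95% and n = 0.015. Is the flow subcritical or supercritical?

With bottom width b = 4.26 m and side slope z = 1: A = (b + zy)y = (4.26 + 1×1.13)×1.13 = 6.091 m²; P = b + 2y√(1+z²) = 4.26 + 2×1.13×1.414 = 7.456 m.
Hydraulic radius R = A/P = 6.091/7.456 = 0.8169 m.
V = (1/n) R^(2/3) √S = (1/0.015) × 0.8169^(2/3) × √0.0095 = 5.678 m/s. Hydraulic depth D_h = A/T = 6.091/6.52 = 0.9342 m.
Froude number Fr = V/√(g·D_h) = 5.678/√(9.81×0.9342) = 1.88, which is greater than 1, so the flow is supercritical.

supercritical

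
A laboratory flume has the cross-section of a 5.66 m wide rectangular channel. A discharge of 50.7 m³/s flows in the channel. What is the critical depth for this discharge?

y_c = 2.01 m

For a rectangular channel, critical depth y_c = (q²/g)^(1/3) where q = Q/b = 50.7/5.66 = 8.958 m²/s.
So y_c = (8.958²/9.81)^(1/3) = 2.01 m.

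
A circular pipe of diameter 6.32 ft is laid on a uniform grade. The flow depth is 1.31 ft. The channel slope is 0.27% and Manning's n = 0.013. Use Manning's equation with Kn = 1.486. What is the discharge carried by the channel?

Q = 23.8 ft³/s

For a circular section of diameter D = 6.32 ft at depth y = 1.31 ft, the central angle is θ = 2 arccos(1 − 2y/D) = 1.891 rad. Then A = (D²/8)(θ − sin θ) = 4.701 ft² and P = Dθ/2 = 5.975 ft.
Hydraulic radius R = A/P = 4.701/5.975 = 0.7868 ft.
Manning's equation: Q = (1.486/n) A R^(2/3) S^(1/2) = (1.486/0.013) × 4.701 × 0.7868^(2/3) × 0.0027^(1/2) = 23.8 ft³/s.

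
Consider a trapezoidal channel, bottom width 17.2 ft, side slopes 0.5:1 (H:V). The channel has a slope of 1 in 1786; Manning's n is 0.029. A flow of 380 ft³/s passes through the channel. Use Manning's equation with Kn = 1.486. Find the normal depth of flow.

y_n = 6.12 ft

Manning's equation rearranged: A R^(2/3) = nQ / (1.486·√S) = 0.029 × 380 / (1.486 × √0.0005599) = 313.4.
Trying y = 5.48 ft: A R^(2/3) = 261.9 — too small.
Trying y = 7.16 ft: A R^(2/3) = 404.3 — too large.
Trying y = 6.12 ft: A R^(2/3) = 313.2 — matches.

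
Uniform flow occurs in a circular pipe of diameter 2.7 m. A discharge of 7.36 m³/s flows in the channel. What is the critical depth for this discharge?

At critical depth, Q² T / (g A³) = 1, i.e. A³/T = Q²/g = 7.36²/9.81 = 5.522.
Trying y = 0.856 m: A³/T = 1.509 — too small.
Trying y = 1.33 m: A³/T = 8.208 — too large.
Trying y = 1.2 m: A³/T = 5.539 — matches.

y_c = 1.2 m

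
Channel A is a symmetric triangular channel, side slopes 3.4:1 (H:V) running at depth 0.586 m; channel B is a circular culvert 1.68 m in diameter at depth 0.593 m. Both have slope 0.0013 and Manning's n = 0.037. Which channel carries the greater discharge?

Channel A: For a triangular section with side slope z = 3.4: A = zy² = 3.4×0.586² = 1.168 m²; P = 2y√(1+z²) = 2×0.586×3.544 = 4.154 m. Hydraulic radius R = A/P = 1.168/4.154 = 0.2811 m. Q_A = (1/0.037)·1.168·0.2811^(2/3)·√0.0013 = 0.4882 m³/s.
Channel B: For a circular section of diameter D = 1.68 m at depth y = 0.593 m, the central angle is θ = 2 arccos(1 − 2y/D) = 2.545 rad. Then A = (D²/8)(θ − sin θ) = 0.6995 m² and P = Dθ/2 = 2.138 m. Hydraulic radius R = A/P = 0.6995/2.138 = 0.3272 m. Q_B = (1/0.037)·0.6995·0.3272^(2/3)·√0.0013 = 0.3237 m³/s.
Q_A = 0.4882 m³/s vs Q_B = 0.3237 m³/s, so channel A carries more.

channel A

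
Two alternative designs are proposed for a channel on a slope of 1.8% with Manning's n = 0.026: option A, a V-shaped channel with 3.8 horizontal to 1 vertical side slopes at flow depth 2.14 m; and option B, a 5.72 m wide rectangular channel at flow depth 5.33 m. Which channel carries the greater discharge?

Channel A: For a triangular section with side slope z = 3.8: A = zy² = 3.8×2.14² = 17.4 m²; P = 2y√(1+z²) = 2×2.14×3.929 = 16.82 m. Hydraulic radius R = A/P = 17.4/16.82 = 1.035 m. Q_A = (1/0.026)·17.4·1.035^(2/3)·√0.018 = 91.87 m³/s.
Channel B: Flow area A = b·y = 5.72 × 5.33 = 30.49 m². Wetted perimeter P = b + 2y = 5.72 + 2×5.33 = 16.38 m. Hydraulic radius R = A/P = 30.49/16.38 = 1.861 m. Q_B = (1/0.026)·30.49·1.861^(2/3)·√0.018 = 238 m³/s.
Q_A = 91.87 m³/s vs Q_B = 238 m³/s, so channel B carries more.

channel B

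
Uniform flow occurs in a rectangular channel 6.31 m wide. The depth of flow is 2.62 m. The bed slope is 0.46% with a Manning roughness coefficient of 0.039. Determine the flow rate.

Flow area A = b·y = 6.31 × 2.62 = 16.53 m². Wetted perimeter P = b + 2y = 6.31 + 2×2.62 = 11.55 m.
Hydraulic radius R = A/P = 16.53/11.55 = 1.431 m.
Manning's equation: Q = (1/n) A R^(2/3) S^(1/2) = (1/0.039) × 16.53 × 1.431^(2/3) × 0.0046^(1/2) = 36.5 m³/s.

Q = 36.5 m³/s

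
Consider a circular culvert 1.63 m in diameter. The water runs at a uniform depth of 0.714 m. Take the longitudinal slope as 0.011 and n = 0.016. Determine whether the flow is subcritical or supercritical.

For a circular section of diameter D = 1.63 m at depth y = 0.714 m, the central angle is θ = 2 arccos(1 − 2y/D) = 2.893 rad. Then A = (D²/8)(θ − sin θ) = 0.8792 m² and P = Dθ/2 = 2.358 m.
Hydraulic radius R = A/P = 0.8792/2.358 = 0.3729 m.
V = (1/n) R^(2/3) √S = (1/0.016) × 0.3729^(2/3) × √0.011 = 3.396 m/s. Hydraulic depth D_h = A/T = 0.8792/1.617 = 0.5435 m.
Froude number Fr = V/√(g·D_h) = 3.396/√(9.81×0.5435) = 1.47, which is greater than 1, so the flow is supercritical.

supercritical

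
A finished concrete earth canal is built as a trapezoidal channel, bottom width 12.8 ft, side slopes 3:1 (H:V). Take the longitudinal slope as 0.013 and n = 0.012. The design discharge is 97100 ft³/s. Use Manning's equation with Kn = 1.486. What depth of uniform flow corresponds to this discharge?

Manning's equation rearranged: A R^(2/3) = nQ / (1.486·√S) = 0.012 × 97100 / (1.486 × √0.013) = 6877.
Trying y = 14.4 ft: A R^(2/3) = 3162 — too small.
Trying y = 21.6 ft: A R^(2/3) = 8400 — too large.
Trying y = 19.9 ft: A R^(2/3) = 6876 — close enough.

y_n = 19.9 ft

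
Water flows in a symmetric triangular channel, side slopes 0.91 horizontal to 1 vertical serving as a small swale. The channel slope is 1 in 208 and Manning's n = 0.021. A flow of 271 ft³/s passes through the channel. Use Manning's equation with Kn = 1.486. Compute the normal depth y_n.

Manning's equation rearranged: A R^(2/3) = nQ / (1.486·√S) = 0.021 × 271 / (1.486 × √0.004808) = 55.23.
At y = 4.22 ft: A R^(2/3) = 20.47 — low.
At y = 6.12 ft: A R^(2/3) = 55.17 — ≈ 55.23.

y_n = 6.12 ft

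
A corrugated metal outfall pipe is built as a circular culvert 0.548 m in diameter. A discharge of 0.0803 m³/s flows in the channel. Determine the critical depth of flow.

At critical depth, Q² T / (g A³) = 1, i.e. A³/T = Q²/g = 0.0803²/9.81 = 0.0006573.
Try y = 0.128 m: A³/T = 0.0001585 — low.
Try y = 0.222 m: A³/T = 0.001337 — high.
Try y = 0.185 m: A³/T = 0.0006626 — close enough.

y_c = 0.185 m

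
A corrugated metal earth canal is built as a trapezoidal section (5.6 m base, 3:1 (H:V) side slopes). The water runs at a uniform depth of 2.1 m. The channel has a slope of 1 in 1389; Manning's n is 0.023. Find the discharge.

Q = 35.1 m³/s

With bottom width b = 5.6 m and side slope z = 3: A = (b + zy)y = (5.6 + 3×2.1)×2.1 = 24.99 m²; P = b + 2y√(1+z²) = 5.6 + 2×2.1×3.162 = 18.88 m.
Hydraulic radius R = A/P = 24.99/18.88 = 1.324 m.
Manning's equation: Q = (1/n) A R^(2/3) S^(1/2) = (1/0.023) × 24.99 × 1.324^(2/3) × 0.0007199^(1/2) = 35.1 m³/s.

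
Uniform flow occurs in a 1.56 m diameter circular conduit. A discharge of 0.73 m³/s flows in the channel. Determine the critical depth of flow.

y_c = 0.426 m

At critical depth, Q² T / (g A³) = 1, i.e. A³/T = Q²/g = 0.73²/9.81 = 0.05432.
At y = 0.3 m: A³/T = 0.01385 — too small.
At y = 0.502 m: A³/T = 0.1029 — too large.
At y = 0.426 m: A³/T = 0.05446 — matches.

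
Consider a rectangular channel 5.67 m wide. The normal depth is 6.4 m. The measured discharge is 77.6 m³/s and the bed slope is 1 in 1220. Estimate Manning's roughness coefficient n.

Flow area A = b·y = 5.67 × 6.4 = 36.29 m². Wetted perimeter P = b + 2y = 5.67 + 2×6.4 = 18.47 m.
Hydraulic radius R = A/P = 36.29/18.47 = 1.965 m.
Rearranging Manning's equation: n = (1/Q) A R^(2/3) S^(1/2) = (1/77.6) × 36.29 × 1.965^(2/3) × √0.0008197 = 0.021.

n = 0.021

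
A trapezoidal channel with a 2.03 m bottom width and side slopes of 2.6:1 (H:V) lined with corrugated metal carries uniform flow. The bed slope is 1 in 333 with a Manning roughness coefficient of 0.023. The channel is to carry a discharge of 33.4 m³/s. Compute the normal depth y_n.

y_n = 1.92 m

Manning's equation rearranged: A R^(2/3) = nQ / (1·√S) = 0.023 × 33.4 / (√0.003003) = 14.02.
At y = 1.49 m: A R^(2/3) = 7.903 — low.
At y = 2.22 m: A R^(2/3) = 19.59 — high.
At y = 1.92 m: A R^(2/3) = 14.01 — matches.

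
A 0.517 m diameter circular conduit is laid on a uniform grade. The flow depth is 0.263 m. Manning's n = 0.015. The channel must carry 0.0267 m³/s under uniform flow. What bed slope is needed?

S = 0.00021

For a circular section of diameter D = 0.517 m at depth y = 0.263 m, the central angle is θ = 2 arccos(1 − 2y/D) = 3.176 rad. Then A = (D²/8)(θ − sin θ) = 0.1073 m² and P = Dθ/2 = 0.8211 m.
Hydraulic radius R = A/P = 0.1073/0.8211 = 0.1307 m.
From Manning's equation, S = [nQ / (1 A R^(2/3))]² = [0.015 × 0.0267 / (1 × 0.1073 × 0.1307^(2/3))]² = 0.00021.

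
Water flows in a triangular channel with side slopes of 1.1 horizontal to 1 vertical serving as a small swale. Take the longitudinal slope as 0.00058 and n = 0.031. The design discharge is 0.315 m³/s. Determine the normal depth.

Manning's equation rearranged: A R^(2/3) = nQ / (1·√S) = 0.031 × 0.315 / (√0.00058) = 0.4055.
Trying y = 0.959 m: A R^(2/3) = 0.507 — too large.
Trying y = 0.705 m: A R^(2/3) = 0.2232 — too small.
Trying y = 0.882 m: A R^(2/3) = 0.4056 — ≈ 0.4055.

y_n = 0.882 m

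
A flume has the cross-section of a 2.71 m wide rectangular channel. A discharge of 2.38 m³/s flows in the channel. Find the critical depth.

y_c = 0.428 m

For a rectangular channel, critical depth y_c = (q²/g)^(1/3) where q = Q/b = 2.38/2.71 = 0.8782 m²/s.
So y_c = (0.8782²/9.81)^(1/3) = 0.428 m.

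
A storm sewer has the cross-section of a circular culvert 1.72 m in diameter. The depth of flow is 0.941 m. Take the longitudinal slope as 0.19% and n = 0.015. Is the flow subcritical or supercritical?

For a circular section of diameter D = 1.72 m at depth y = 0.941 m, the central angle is θ = 2 arccos(1 − 2y/D) = 3.33 rad. Then A = (D²/8)(θ − sin θ) = 1.301 m² and P = Dθ/2 = 2.864 m.
Hydraulic radius R = A/P = 1.301/2.864 = 0.4542 m.
V = (1/n) R^(2/3) √S = (1/0.015) × 0.4542^(2/3) × √0.0019 = 1.717 m/s. Hydraulic depth D_h = A/T = 1.301/1.712 = 0.7597 m.
Froude number Fr = V/√(g·D_h) = 1.717/√(9.81×0.7597) = 0.629, which is less than 1, so the flow is subcritical.

subcritical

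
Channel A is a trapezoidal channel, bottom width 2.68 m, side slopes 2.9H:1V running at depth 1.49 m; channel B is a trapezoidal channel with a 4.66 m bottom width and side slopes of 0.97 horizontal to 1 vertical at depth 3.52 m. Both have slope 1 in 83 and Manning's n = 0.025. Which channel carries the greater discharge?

channel B

Channel A: With bottom width b = 2.68 m and side slope z = 2.9: A = (b + zy)y = (2.68 + 2.9×1.49)×1.49 = 10.43 m²; P = b + 2y√(1+z²) = 2.68 + 2×1.49×3.068 = 11.82 m. Hydraulic radius R = A/P = 10.43/11.82 = 0.8824 m. Q_A = (1/0.025)·10.43·0.8824^(2/3)·√0.01205 = 42.14 m³/s.
Channel B: With bottom width b = 4.66 m and side slope z = 0.97: A = (b + zy)y = (4.66 + 0.97×3.52)×3.52 = 28.42 m²; P = b + 2y√(1+z²) = 4.66 + 2×3.52×1.393 = 14.47 m. Hydraulic radius R = A/P = 28.42/14.47 = 1.964 m. Q_B = (1/0.025)·28.42·1.964^(2/3)·√0.01205 = 195.7 m³/s.
Q_A = 42.14 m³/s vs Q_B = 195.7 m³/s, so channel B carries more.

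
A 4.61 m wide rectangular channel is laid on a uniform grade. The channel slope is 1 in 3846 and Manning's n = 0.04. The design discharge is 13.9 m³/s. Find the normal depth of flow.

y_n = 5.43 m

Manning's equation rearranged: A R^(2/3) = nQ / (1·√S) = 0.04 × 13.9 / (√0.00026) = 34.48.
At y = 4.41 m: A R^(2/3) = 26.8 — short.
At y = 6.57 m: A R^(2/3) = 43.25 — over.
At y = 5.43 m: A R^(2/3) = 34.5 — ≈ 34.48.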